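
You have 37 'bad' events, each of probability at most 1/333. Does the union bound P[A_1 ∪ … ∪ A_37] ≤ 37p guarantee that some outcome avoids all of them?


Union bound: P[∪_{i=1}^{37} A_i] ≤ Σ_i P[A_i] ≤ 37·p = 37·(1/333) = 1/9.
Numerically: 1/9 ≈ 0.111.
Is 1/9 < 1? YES.
Since P[∪ A_i] ≤ 1/9 < 1, the complement has P[∩ A_i^c] ≥ 1 − 1/9 = 8/9 > 0, so some outcome avoids every A_i.

37·p = 1/9 ≈ 0.111; existence CERTIFIED by the union bound.


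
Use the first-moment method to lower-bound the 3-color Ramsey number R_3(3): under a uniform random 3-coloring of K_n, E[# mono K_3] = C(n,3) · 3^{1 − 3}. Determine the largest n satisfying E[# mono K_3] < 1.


We need C(n, 3) · 3^{1 − 3} < 1, i.e. C(n, 3) < 3^{3 − 1} = 9.
Check values of n near the boundary:
  n = 3: C(3, 3) = 1; 1 < 9? YES
  n = 4: C(4, 3) = 4; 4 < 9? YES
  n = 5: C(5, 3) = 10; 10 < 9? NO
The largest n with C(n, 3) < 9 is n = 4 (where E[X] = 4/9 ≈ 0.4444). Hence R_3(3) > 4, i.e. R_3(3) ≥ 5.

Largest n = 4; hence R_3(3) > 4.


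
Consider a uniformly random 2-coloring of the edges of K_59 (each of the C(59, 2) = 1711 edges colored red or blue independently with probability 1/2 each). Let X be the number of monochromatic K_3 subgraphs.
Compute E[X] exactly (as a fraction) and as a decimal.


Let X = Σ_S X_S over the C(59, 3) = 32509 subsets S of size 3, where X_S = 1 if the K_3 on S is monochromatic.
For a fixed S, the K_3 on S has C(3, 2) = 3 edges. P[all 3 edges red] = (1/2)^3, and likewise for blue, so P[monochromatic] = 2·(1/2)^3 = 2^{1 − 3} = 1/4.
Summing: E[X] = C(59, 3) · 2^{1 − 3} = 32509 · 1/4 = 32509/4.
Numerically: E[X] ≈ 8127.25000.

E[X] = C(59,3)·2^(1−C(3,2)) = 32509/4 ≈ 8127.25000.


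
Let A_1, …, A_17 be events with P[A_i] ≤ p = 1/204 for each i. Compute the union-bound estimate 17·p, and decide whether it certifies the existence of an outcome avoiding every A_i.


Union bound: P[∪_{i=1}^{17} A_i] ≤ Σ_i P[A_i] ≤ 17·p = 17·(1/204) = 1/12.
Numerically: 1/12 ≈ 0.083333.
Is 1/12 < 1? YES.
Since P[∪ A_i] ≤ 1/12 < 1, the complement has P[∩ A_i^c] ≥ 1 − 1/12 = 11/12 > 0, so some outcome avoids every A_i.

17·p = 1/12 ≈ 0.083333; existence CERTIFIED by the union bound.


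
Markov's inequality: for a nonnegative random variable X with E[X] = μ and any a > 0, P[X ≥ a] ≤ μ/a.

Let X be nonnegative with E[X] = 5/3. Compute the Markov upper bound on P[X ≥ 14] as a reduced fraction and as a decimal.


μ = E[X] = 5/3, a = 14.
Markov: P[X ≥ 14] ≤ μ/a = (5/3)/14 = 5/42.
Numerically: ≈ 0.119.
(Since a = 14 > μ = 1.667, the bound 5/42 is < 1 and informative.)

P[X ≥ 14] ≤ 5/42 ≈ 0.119.


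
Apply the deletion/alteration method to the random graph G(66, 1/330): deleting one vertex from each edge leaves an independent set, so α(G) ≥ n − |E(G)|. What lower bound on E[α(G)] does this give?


E[|E(G)|] = C(66, 2)·p = 2145 · (1/330) = 13/2.
E[α(G)] ≥ n − E[|E(G)|] = 66 − 13/2 = 119/2.
Numerically: ≈ 59.500000.
(This is only a lower bound; the true E[α(G)] may be larger.)

E[α(G)] ≥ 119/2 ≈ 59.500000.


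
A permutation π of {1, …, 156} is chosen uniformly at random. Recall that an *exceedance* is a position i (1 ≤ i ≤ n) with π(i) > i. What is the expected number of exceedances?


Write X = Σ_{i=1}^{156} X_i, where X_i = 1_{π(i) > i}.
For each fixed i, π(i) is uniform over {1, …, 156} (marginal of a uniform permutation), so P[π(i) > i] = (n − i)/n. Summing: Σ_{i=1}^{156} (n − i)/n = (0 + 1 + … + 155)/156 = 156(156 − 1)/(2·156) = (156 − 1)/2.
Hence E[X] = Σ_{i=1}^{156} (156 − i)/156 = 155/2 ≈ 77.500.

E[X] = 155/2 = 77.500.


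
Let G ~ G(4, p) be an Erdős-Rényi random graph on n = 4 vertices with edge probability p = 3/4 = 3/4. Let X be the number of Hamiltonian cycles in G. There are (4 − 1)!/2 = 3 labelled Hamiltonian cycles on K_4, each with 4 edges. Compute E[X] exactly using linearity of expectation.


K_4 has (4 − 1)!/2 = 3 labelled Hamiltonian cycles.
For each such Hamiltonian cycle H, let X_H = 1 if all 4 edges of H are present in G. Then P[X_H = 1] = p^{4} = (3/4)^{4} = 81/256.
Summing the indicators: E[X] = Σ_H E[X_H] = 3 · p^{4} = 3 · 81/256 = 243/256.
Numerically: E[X] ≈ 0.94922.

E[X] = 3 · (3/4)^{4} = 243/256 ≈ 0.94922.


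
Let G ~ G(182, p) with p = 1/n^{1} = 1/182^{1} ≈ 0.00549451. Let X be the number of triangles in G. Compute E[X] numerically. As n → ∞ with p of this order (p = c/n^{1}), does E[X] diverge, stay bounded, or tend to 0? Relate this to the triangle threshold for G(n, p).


Number of potential triangles: C(182, 3) = 988260.
Each occurs with probability p³ ≈ (0.00549451)³ ≈ 1.65876872e-07.
By linearity: E[X] = C(182, 3)·p³ ≈ 988260 · 1.65876872e-07 ≈ 0.163929.
Here α = 1, so p = 1/n is exactly at the triangle threshold p ~ 1/n. Asymptotically E[X] → c³/6 = 1³/6 = 1/6 ≈ 0.166667, a bounded constant. In this regime the triangle count is asymptotically Poisson(c³/6).

E[X] ≈ 0.163929; in regime p = Θ(1/n^{1}) E[X] stays bounded (at the triangle threshold p ~ 1/n).


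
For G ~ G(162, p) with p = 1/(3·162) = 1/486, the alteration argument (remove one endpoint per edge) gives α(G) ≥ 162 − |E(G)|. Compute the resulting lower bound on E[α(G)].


E[|E(G)|] = C(162, 2)·p = 13041 · (1/486) = 161/6.
E[α(G)] ≥ n − E[|E(G)|] = 162 − 161/6 = 811/6.
Numerically: ≈ 135.16667.
(This is only a lower bound; the true E[α(G)] may be larger.)

E[α(G)] ≥ 811/6 ≈ 135.16667.


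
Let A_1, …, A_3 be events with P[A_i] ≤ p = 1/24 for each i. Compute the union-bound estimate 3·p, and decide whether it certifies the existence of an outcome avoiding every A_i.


Union bound: P[∪_{i=1}^{3} A_i] ≤ Σ_i P[A_i] ≤ 3·p = 3·(1/24) = 1/8.
Numerically: 1/8 ≈ 0.125.
Is 1/8 < 1? YES.
Since P[∪ A_i] ≤ 1/8 < 1, the complement has P[∩ A_i^c] ≥ 1 − 1/8 = 7/8 > 0, so some outcome avoids every A_i.

3·p = 1/8 ≈ 0.125; existence CERTIFIED by the union bound.


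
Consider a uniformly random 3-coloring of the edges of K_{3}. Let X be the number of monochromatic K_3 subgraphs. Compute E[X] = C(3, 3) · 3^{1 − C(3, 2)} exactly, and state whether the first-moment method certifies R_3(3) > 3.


E[X] = C(3, 3) · 3^{1 − 3} = 1 · 3^{−2} = 1/9.
As a reduced fraction: E[X] = 1/9 ≈ 0.111111.
Is E[X] < 1? YES.
Since E[X] < 1, there exists a 3-coloring of K_{3} with no monochromatic K_3; hence R_3(3) > 3.

E[X] = 1/9 ≈ 0.111111; E[X] < 1, so R_3(3) > 3.


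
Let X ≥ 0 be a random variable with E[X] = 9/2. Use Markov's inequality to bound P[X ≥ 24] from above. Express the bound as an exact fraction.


μ = E[X] = 9/2, a = 24.
Markov: P[X ≥ 24] ≤ μ/a = (9/2)/24 = 3/16.
Numerically: ≈ 0.188.
(Since a = 24 > μ = 4.500, the bound 3/16 is < 1 and informative.)

P[X ≥ 24] ≤ 3/16 ≈ 0.188.


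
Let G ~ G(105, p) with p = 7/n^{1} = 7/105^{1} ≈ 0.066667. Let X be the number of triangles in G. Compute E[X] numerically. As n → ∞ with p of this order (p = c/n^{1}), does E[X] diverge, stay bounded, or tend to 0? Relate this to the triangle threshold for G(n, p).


Number of potential triangles: C(105, 3) = 187460.
Each occurs with probability p³ ≈ (0.066667)³ ≈ 2.9629630e-04.
By linearity: E[X] = C(105, 3)·p³ ≈ 187460 · 2.9629630e-04 ≈ 55.54370.
Here α = 1, so p = 7/n is exactly at the triangle threshold p ~ 1/n. Asymptotically E[X] → c³/6 = 7³/6 = 343/6 ≈ 57.16667, a bounded constant. In this regime the triangle count is asymptotically Poisson(c³/6).

E[X] ≈ 55.54370; in regime p = Θ(1/n^{1}) E[X] stays bounded (at the triangle threshold p ~ 1/n).


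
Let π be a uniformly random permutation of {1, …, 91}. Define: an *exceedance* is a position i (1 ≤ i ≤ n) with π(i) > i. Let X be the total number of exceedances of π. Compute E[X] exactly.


Write X = Σ_{i=1}^{91} X_i, where X_i = 1_{π(i) > i}.
For each fixed i, π(i) is uniform over {1, …, 91} (marginal of a uniform permutation), so P[π(i) > i] = (n − i)/n. Summing: Σ_{i=1}^{91} (n − i)/n = (0 + 1 + … + 90)/91 = 91(91 − 1)/(2·91) = (91 − 1)/2.
Hence E[X] = Σ_{i=1}^{91} (91 − i)/91 = 45 ≈ 45.0000.

E[X] = 45 = 45.0000.


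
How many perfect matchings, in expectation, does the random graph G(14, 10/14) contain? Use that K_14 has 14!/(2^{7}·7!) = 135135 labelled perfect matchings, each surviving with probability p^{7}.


K_14 has 14!/(2^{7}·7!) = 135135 labelled perfect matchings.
For each such perfect matching H, let X_H = 1 if all 7 edges of H are present in G. Then P[X_H = 1] = p^{7} = (5/7)^{7} = 78125/823543.
By linearity: E[X] = Σ_H E[X_H] = 135135 · p^{7} = 135135 · 78125/823543 = 1508203125/117649.
Numerically: E[X] ≈ 12819.5.

E[X] = 135135 · (5/7)^{7} = 1508203125/117649 ≈ 12819.5.


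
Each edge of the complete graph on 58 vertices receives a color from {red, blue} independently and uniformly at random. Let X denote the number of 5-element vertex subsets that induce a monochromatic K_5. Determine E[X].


Let X = Σ_S X_S over the C(58, 5) = 4582116 subsets S of size 5, where X_S = 1 if the K_5 on S is monochromatic.
For a fixed S, the K_5 on S has C(5, 2) = 10 edges. P[all 10 edges red] = (1/2)^10, and likewise for blue, so P[monochromatic] = 2·(1/2)^10 = 2^{1 − 10} = 1/512.
By linearity: E[X] = C(58, 5) · 2^{1 − 10} = 4582116 · 1/512 = 1145529/128.
Numerically: E[X] ≈ 8949.445.

E[X] = C(58,5)·2^(1−C(5,2)) = 1145529/128 ≈ 8949.445.


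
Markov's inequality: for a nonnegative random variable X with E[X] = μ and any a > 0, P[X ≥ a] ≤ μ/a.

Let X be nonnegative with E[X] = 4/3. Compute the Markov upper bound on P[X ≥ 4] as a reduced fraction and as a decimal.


μ = E[X] = 4/3, a = 4.
Markov: P[X ≥ 4] ≤ μ/a = (4/3)/4 = 1/3.
Numerically: ≈ 0.33333.
(Since a = 4 > μ = 1.33333, the bound 1/3 is < 1 and informative.)

P[X ≥ 4] ≤ 1/3 ≈ 0.33333.


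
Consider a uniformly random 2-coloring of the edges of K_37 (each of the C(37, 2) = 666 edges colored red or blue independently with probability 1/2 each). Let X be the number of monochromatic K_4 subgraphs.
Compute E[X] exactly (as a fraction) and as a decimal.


Let X = Σ_S X_S over the C(37, 4) = 66045 subsets S of size 4, where X_S = 1 if the K_4 on S is monochromatic.
For a fixed S, the K_4 on S has C(4, 2) = 6 edges. P[all 6 edges red] = (1/2)^6, and likewise for blue, so P[monochromatic] = 2·(1/2)^6 = 2^{1 − 6} = 1/32.
Summing: E[X] = C(37, 4) · 2^{1 − 6} = 66045 · 1/32 = 66045/32.
Numerically: E[X] ≈ 2063.906250.

E[X] = C(37,4)·2^(1−C(4,2)) = 66045/32 ≈ 2063.906250.


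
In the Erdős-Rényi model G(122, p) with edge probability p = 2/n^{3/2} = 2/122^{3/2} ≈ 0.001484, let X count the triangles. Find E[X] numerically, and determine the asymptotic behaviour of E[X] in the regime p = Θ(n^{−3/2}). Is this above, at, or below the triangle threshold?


Number of potential triangles: C(122, 3) = 295240.
Each occurs with probability p³ ≈ (0.001484)³ ≈ 3.269420e-09.
By linearity: E[X] = C(122, 3)·p³ ≈ 295240 · 3.269420e-09 ≈ 0.0010.
Since α = 3/2 > 1, p = c/n^{3/2} = o(1/n) is below the triangle threshold p ~ 1/n. Asymptotically E[X] ~ (c³/6)·n^{3(1−α)} = (2³/6)·n^{-1.5} → 0, so by Markov's inequality G has no triangles w.h.p.

E[X] ≈ 0.0010; in regime p = Θ(1/n^{3/2}) E[X] tends to 0 (below the triangle threshold p ~ 1/n).


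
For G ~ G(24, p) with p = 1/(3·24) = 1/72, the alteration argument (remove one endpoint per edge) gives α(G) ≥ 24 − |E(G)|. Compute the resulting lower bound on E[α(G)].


E[|E(G)|] = C(24, 2)·p = 276 · (1/72) = 23/6.
E[α(G)] ≥ n − E[|E(G)|] = 24 − 23/6 = 121/6.
Numerically: ≈ 20.166667.
(This is only a lower bound; the true E[α(G)] may be larger.)

E[α(G)] ≥ 121/6 ≈ 20.166667.


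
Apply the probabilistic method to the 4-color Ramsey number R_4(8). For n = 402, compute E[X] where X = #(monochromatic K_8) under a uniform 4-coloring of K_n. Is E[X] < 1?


E[X] = C(402, 8) · 4^{1 − 28} = 15770615726749950 · 4^{−27} = 15770615726749950/18014398509481984.
As a reduced fraction: E[X] = 7885307863374975/9007199254740992 ≈ 0.875.
Is E[X] < 1? YES.
Since E[X] < 1, there exists a 4-coloring of K_{402} with no monochromatic K_8; hence R_4(8) > 402.

E[X] = 7885307863374975/9007199254740992 ≈ 0.875; E[X] < 1, so R_4(8) > 402.


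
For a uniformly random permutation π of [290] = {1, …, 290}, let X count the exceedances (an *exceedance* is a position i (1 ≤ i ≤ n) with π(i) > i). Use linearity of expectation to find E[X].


Write X = Σ_{i=1}^{290} X_i, where X_i = 1_{π(i) > i}.
For each fixed i, π(i) is uniform over {1, …, 290} (marginal of a uniform permutation), so P[π(i) > i] = (n − i)/n. Summing: Σ_{i=1}^{290} (n − i)/n = (0 + 1 + … + 289)/290 = 290(290 − 1)/(2·290) = (290 − 1)/2.
Hence E[X] = Σ_{i=1}^{290} (290 − i)/290 = 289/2 ≈ 144.500.

E[X] = 289/2 = 144.500.


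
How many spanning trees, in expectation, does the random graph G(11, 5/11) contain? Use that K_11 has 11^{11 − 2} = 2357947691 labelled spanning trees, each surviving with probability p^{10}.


K_11 has 11^{11 − 2} = 2357947691 labelled spanning trees.
For each such spanning tree H, let X_H = 1 if all 10 edges of H are present in G. Then P[X_H = 1] = p^{10} = (5/11)^{10} = 9765625/25937424601.
By linearity: E[X] = Σ_H E[X_H] = 2357947691 · p^{10} = 2357947691 · 9765625/25937424601 = 9765625/11.
Numerically: E[X] ≈ 8.878e+05.

E[X] = 2357947691 · (5/11)^{10} = 9765625/11 ≈ 8.878e+05.


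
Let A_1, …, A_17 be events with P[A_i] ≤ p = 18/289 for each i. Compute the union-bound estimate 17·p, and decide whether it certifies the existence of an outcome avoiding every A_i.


Union bound: P[∪_{i=1}^{17} A_i] ≤ Σ_i P[A_i] ≤ 17·p = 17·(18/289) = 18/17.
Numerically: 18/17 ≈ 1.0588.
Is 18/17 < 1? NO.
Since the bound 18/17 is ≥ 1, the union bound is uninformative here; it does NOT by itself certify existence.

17·p = 18/17 ≈ 1.0588; existence NOT certified by the union bound.


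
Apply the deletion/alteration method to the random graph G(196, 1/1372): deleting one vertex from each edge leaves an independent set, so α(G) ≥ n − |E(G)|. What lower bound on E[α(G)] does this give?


E[|E(G)|] = C(196, 2)·p = 19110 · (1/1372) = 195/14.
E[α(G)] ≥ n − E[|E(G)|] = 196 − 195/14 = 2549/14.
Numerically: ≈ 182.07143.
(This is only a lower bound; the true E[α(G)] may be larger.)

E[α(G)] ≥ 2549/14 ≈ 182.07143.


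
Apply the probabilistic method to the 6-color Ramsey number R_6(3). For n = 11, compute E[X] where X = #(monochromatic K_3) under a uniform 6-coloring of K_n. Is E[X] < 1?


E[X] = C(11, 3) · 6^{1 − 3} = 165 · 6^{−2} = 165/36.
As a reduced fraction: E[X] = 55/12 ≈ 4.583.
Is E[X] < 1? NO.
Since E[X] ≥ 1, the first-moment bound is inconclusive at n = 11; it does NOT by itself certify R_6(3) > 11.

E[X] = 55/12 ≈ 4.583; E[X] ≥ 1; first-moment method inconclusive here.


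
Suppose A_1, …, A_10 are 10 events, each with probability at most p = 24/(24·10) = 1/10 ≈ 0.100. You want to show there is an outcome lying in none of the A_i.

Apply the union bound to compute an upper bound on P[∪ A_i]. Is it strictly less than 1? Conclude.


Union bound: P[∪_{i=1}^{10} A_i] ≤ Σ_i P[A_i] ≤ 10·p = 10·(1/10) = 1.
Numerically: 1 ≈ 1.000.
Is 1 < 1? NO.
Since the bound 1 is ≥ 1, the union bound is uninformative here; it does NOT by itself certify existence.

10·p = 1 ≈ 1.000; existence NOT certified by the union bound.


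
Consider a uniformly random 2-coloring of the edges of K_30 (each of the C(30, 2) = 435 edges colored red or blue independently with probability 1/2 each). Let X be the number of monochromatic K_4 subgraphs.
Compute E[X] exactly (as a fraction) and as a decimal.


Let X = Σ_S X_S over the C(30, 4) = 27405 subsets S of size 4, where X_S = 1 if the K_4 on S is monochromatic.
For a fixed S, the K_4 on S has C(4, 2) = 6 edges. P[all 6 edges red] = (1/2)^6, and likewise for blue, so P[monochromatic] = 2·(1/2)^6 = 2^{1 − 6} = 1/32.
By linearity: E[X] = C(30, 4) · 2^{1 − 6} = 27405 · 1/32 = 27405/32.
Numerically: E[X] ≈ 856.40625.

E[X] = C(30,4)·2^(1−C(4,2)) = 27405/32 ≈ 856.40625.


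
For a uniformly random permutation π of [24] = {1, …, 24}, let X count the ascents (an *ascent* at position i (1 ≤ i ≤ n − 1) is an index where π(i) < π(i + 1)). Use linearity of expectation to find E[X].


Write X = Σ X_I over i = 1, …, 23, with X_I the indicator of one ascent.
There are 23 indicators.
For each fixed i, the pair (π(i), π(i+1)) is a uniformly random ordered pair of distinct values from {1, …, 24}; by symmetry P[π(i) < π(i+1)] = 1/2.
By linearity: E[X] = 23 · (1/2) = (24 − 1) · (1/2) = 23/2 ≈ 11.5000.

E[X] = 23/2 = 11.5000.


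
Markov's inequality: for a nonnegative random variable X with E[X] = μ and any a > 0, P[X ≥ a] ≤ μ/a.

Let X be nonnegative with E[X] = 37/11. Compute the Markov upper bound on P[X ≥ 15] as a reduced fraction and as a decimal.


μ = E[X] = 37/11, a = 15.
Markov: P[X ≥ 15] ≤ μ/a = (37/11)/15 = 37/165.
Numerically: ≈ 0.2242.
(Since a = 15 > μ = 3.3636, the bound 37/165 is < 1 and informative.)

P[X ≥ 15] ≤ 37/165 ≈ 0.2242.


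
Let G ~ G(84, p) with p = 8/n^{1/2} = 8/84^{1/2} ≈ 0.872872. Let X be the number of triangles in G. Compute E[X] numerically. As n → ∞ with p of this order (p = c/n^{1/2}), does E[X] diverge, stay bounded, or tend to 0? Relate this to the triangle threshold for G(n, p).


Number of potential triangles: C(84, 3) = 95284.
Each occurs with probability p³ ≈ (0.872872)³ ≈ 6.65044999e-01.
By linearity: E[X] = C(84, 3)·p³ ≈ 95284 · 6.65044999e-01 ≈ 63368.147667.
Since α = 1/2 < 1, p = c/n^{1/2} ≫ 1/n is above the triangle threshold p ~ 1/n. Asymptotically E[X] ~ (c³/6)·n^{3(1−α)} = (8³/6)·n^{1.5} → ∞; triangles are abundant w.h.p.

E[X] ≈ 63368.147667; in regime p = Θ(1/n^{1/2}) E[X] diverges (above the triangle threshold p ~ 1/n).


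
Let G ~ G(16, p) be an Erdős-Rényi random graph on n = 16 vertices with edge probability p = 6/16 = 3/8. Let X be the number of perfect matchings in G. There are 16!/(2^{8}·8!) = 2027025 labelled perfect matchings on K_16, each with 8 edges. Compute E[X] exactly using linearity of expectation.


K_16 has 16!/(2^{8}·8!) = 2027025 labelled perfect matchings.
For each such perfect matching H, let X_H = 1 if all 8 edges of H are present in G. Then P[X_H = 1] = p^{8} = (3/8)^{8} = 6561/16777216.
By linearity: E[X] = Σ_H E[X_H] = 2027025 · p^{8} = 2027025 · 6561/16777216 = 13299311025/16777216.
Numerically: E[X] ≈ 792.7.

E[X] = 2027025 · (3/8)^{8} = 13299311025/16777216 ≈ 792.7.


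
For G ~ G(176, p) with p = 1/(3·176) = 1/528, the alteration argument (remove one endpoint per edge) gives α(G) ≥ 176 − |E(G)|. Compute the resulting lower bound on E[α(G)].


E[|E(G)|] = C(176, 2)·p = 15400 · (1/528) = 175/6.
E[α(G)] ≥ n − E[|E(G)|] = 176 − 175/6 = 881/6.
Numerically: ≈ 146.833333.
(This is only a lower bound; the true E[α(G)] may be larger.)

E[α(G)] ≥ 881/6 ≈ 146.833333.


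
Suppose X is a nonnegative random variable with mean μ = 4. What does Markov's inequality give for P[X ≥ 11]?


μ = E[X] = 4, a = 11.
Markov: P[X ≥ 11] ≤ μ/a = (4)/11 = 4/11.
Numerically: ≈ 0.3636.
(Since a = 11 > μ = 4.0000, the bound 4/11 is < 1 and informative.)

P[X ≥ 11] ≤ 4/11 ≈ 0.3636.


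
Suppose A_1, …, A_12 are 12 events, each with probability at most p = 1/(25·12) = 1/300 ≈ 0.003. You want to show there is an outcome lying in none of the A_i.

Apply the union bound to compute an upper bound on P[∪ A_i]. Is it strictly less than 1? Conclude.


Union bound: P[∪_{i=1}^{12} A_i] ≤ Σ_i P[A_i] ≤ 12·p = 12·(1/300) = 1/25.
Numerically: 1/25 ≈ 0.040.
Is 1/25 < 1? YES.
Since P[∪ A_i] ≤ 1/25 < 1, the complement has P[∩ A_i^c] ≥ 1 − 1/25 = 24/25 > 0, so some outcome avoids every A_i.

12·p = 1/25 ≈ 0.040; existence CERTIFIED by the union bound.


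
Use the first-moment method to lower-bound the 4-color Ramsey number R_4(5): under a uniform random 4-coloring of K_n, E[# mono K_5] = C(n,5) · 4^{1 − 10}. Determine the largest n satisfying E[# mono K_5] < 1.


We need C(n, 5) · 4^{1 − 10} < 1, i.e. C(n, 5) < 4^{10 − 1} = 262144.
Check values of n near the boundary:
  n = 29: C(29, 5) = 118755; 118755 < 262144? YES
  n = 30: C(30, 5) = 142506; 142506 < 262144? YES
  n = 31: C(31, 5) = 169911; 169911 < 262144? YES
  n = 32: C(32, 5) = 201376; 201376 < 262144? YES
  n = 33: C(33, 5) = 237336; 237336 < 262144? YES
  n = 34: C(34, 5) = 278256; 278256 < 262144? NO
  n = 35: C(35, 5) = 324632; 324632 < 262144? NO
The largest n with C(n, 5) < 262144 is n = 33 (where E[X] = 29667/32768 ≈ 0.9053650). Hence R_4(5) > 33, i.e. R_4(5) ≥ 34.

Largest n = 33; hence R_4(5) > 33.


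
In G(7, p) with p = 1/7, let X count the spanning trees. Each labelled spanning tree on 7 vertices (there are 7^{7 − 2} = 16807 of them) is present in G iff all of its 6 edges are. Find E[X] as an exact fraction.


K_7 has 7^{7 − 2} = 16807 labelled spanning trees.
For each such spanning tree H, let X_H = 1 if all 6 edges of H are present in G. Then P[X_H = 1] = p^{6} = (1/7)^{6} = 1/117649.
By linearity of expectation: E[X] = Σ_H E[X_H] = 16807 · p^{6} = 16807 · 1/117649 = 1/7.
Numerically: E[X] ≈ 0.143.

E[X] = 16807 · (1/7)^{6} = 1/7 ≈ 0.143.


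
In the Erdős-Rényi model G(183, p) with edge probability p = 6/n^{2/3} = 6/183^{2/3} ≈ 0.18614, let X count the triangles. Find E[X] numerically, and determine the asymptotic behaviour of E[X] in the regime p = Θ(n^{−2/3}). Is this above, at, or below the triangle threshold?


Number of potential triangles: C(183, 3) = 1004731.
Each occurs with probability p³ ≈ (0.18614)³ ≈ 6.4498791e-03.
By linearity: E[X] = C(183, 3)·p³ ≈ 1004731 · 6.4498791e-03 ≈ 6480.39344.
Since α = 2/3 < 1, p = c/n^{2/3} ≫ 1/n is above the triangle threshold p ~ 1/n. Asymptotically E[X] ~ (c³/6)·n^{3(1−α)} = (6³/6)·n^{1} → ∞; triangles are abundant w.h.p.

E[X] ≈ 6480.39344; in regime p = Θ(1/n^{2/3}) E[X] diverges (above the triangle threshold p ~ 1/n).


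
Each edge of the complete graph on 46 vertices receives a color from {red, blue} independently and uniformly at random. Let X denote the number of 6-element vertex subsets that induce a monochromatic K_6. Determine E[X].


Let X = Σ_S X_S over the C(46, 6) = 9366819 subsets S of size 6, where X_S = 1 if the K_6 on S is monochromatic.
For a fixed S, the K_6 on S has C(6, 2) = 15 edges. P[all 15 edges red] = (1/2)^15, and likewise for blue, so P[monochromatic] = 2·(1/2)^15 = 2^{1 − 15} = 1/16384.
By linearity of expectation: E[X] = C(46, 6) · 2^{1 − 15} = 9366819 · 1/16384 = 9366819/16384.
Numerically: E[X] ≈ 571.705261.

E[X] = C(46,6)·2^(1−C(6,2)) = 9366819/16384 ≈ 571.705261.


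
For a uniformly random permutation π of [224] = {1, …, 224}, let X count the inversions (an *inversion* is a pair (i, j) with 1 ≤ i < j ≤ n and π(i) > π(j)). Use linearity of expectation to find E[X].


Write X = Σ X_I over the C(224, 2) = 24976 pairs i < j, with X_I the indicator of one inversion.
There are 24976 indicators.
For each fixed pair i < j, the values π(i) and π(j) are two distinct elements of {1, …, 224} in uniformly random order; by symmetry P[π(i) > π(j)] = 1/2.
By linearity: E[X] = 24976 · (1/2) = C(224, 2) · (1/2) = 24976/2 = 12488 ≈ 12488.000000.

E[X] = 12488 = 12488.000000.


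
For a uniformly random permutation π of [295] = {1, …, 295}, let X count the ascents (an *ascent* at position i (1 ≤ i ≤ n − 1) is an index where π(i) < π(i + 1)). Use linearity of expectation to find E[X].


Write X = Σ X_I over i = 1, …, 294, with X_I the indicator of one ascent.
There are 294 indicators.
For each fixed i, the pair (π(i), π(i+1)) is a uniformly random ordered pair of distinct values from {1, …, 295}; by symmetry P[π(i) < π(i+1)] = 1/2.
By linearity: E[X] = 294 · (1/2) = (295 − 1) · (1/2) = 147 ≈ 147.000.

E[X] = 147 = 147.000.


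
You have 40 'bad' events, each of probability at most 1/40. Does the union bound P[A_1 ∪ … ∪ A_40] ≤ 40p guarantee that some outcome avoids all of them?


Union bound: P[∪_{i=1}^{40} A_i] ≤ Σ_i P[A_i] ≤ 40·p = 40·(1/40) = 1.
Numerically: 1 ≈ 1.0000000.
Is 1 < 1? NO.
Since the bound 1 is ≥ 1, the union bound is uninformative here; it does NOT by itself certify existence.

40·p = 1 ≈ 1.0000000; existence NOT certified by the union bound.


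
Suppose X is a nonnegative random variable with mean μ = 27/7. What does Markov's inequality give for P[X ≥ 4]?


μ = E[X] = 27/7, a = 4.
Markov: P[X ≥ 4] ≤ μ/a = (27/7)/4 = 27/28.
Numerically: ≈ 0.964286.
(Since a = 4 > μ = 3.857143, the bound 27/28 is < 1 and informative.)

P[X ≥ 4] ≤ 27/28 ≈ 0.964286.


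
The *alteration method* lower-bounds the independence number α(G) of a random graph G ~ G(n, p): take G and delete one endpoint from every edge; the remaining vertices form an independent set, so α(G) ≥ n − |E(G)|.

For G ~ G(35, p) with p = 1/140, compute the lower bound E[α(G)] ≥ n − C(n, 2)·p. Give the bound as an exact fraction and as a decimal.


E[|E(G)|] = C(35, 2)·p = 595 · (1/140) = 17/4.
E[α(G)] ≥ n − E[|E(G)|] = 35 − 17/4 = 123/4.
Numerically: ≈ 30.75000.
(This is only a lower bound; the true E[α(G)] may be larger.)

E[α(G)] ≥ 123/4 ≈ 30.75000.


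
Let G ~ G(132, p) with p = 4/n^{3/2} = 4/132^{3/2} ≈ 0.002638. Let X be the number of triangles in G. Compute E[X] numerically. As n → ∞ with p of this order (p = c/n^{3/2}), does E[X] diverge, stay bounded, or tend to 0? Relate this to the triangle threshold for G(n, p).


Number of potential triangles: C(132, 3) = 374660.
Each occurs with probability p³ ≈ (0.002638)³ ≈ 1.834836e-08.
By linearity: E[X] = C(132, 3)·p³ ≈ 374660 · 1.834836e-08 ≈ 0.0069.
Since α = 3/2 > 1, p = c/n^{3/2} = o(1/n) is below the triangle threshold p ~ 1/n. Asymptotically E[X] ~ (c³/6)·n^{3(1−α)} = (4³/6)·n^{-1.5} → 0, so by Markov's inequality G has no triangles w.h.p.

E[X] ≈ 0.0069; in regime p = Θ(1/n^{3/2}) E[X] tends to 0 (below the triangle threshold p ~ 1/n).


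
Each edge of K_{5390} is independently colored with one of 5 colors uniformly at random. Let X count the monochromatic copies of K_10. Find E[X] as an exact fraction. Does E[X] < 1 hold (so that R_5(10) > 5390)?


E[X] = C(5390, 10) · 5^{1 − 45} = 5655833965919099070255434039753 · 5^{−44} = 5655833965919099070255434039753/5684341886080801486968994140625.
As a reduced fraction: E[X] = 5655833965919099070255434039753/5684341886080801486968994140625 ≈ 0.994985.
Is E[X] < 1? YES.
Since E[X] < 1, there exists a 5-coloring of K_{5390} with no monochromatic K_10; hence R_5(10) > 5390.

E[X] = 5655833965919099070255434039753/5684341886080801486968994140625 ≈ 0.994985; E[X] < 1, so R_5(10) > 5390.


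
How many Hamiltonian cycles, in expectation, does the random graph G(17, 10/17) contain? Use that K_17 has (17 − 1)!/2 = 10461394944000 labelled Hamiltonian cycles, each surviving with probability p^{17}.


K_17 has (17 − 1)!/2 = 10461394944000 labelled Hamiltonian cycles.
For each such Hamiltonian cycle H, let X_H = 1 if all 17 edges of H are present in G. Then P[X_H = 1] = p^{17} = (10/17)^{17} = 100000000000000000/827240261886336764177.
By linearity: E[X] = Σ_H E[X_H] = 10461394944000 · p^{17} = 10461394944000 · 100000000000000000/827240261886336764177 = 1046139494400000000000000000000/827240261886336764177.
Numerically: E[X] ≈ 1.265e+09.

E[X] = 10461394944000 · (10/17)^{17} = 1046139494400000000000000000000/827240261886336764177 ≈ 1.265e+09.


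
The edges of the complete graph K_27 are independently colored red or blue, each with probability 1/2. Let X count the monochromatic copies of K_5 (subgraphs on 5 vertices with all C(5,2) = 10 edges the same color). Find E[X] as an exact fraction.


Let X = Σ_S X_S over the C(27, 5) = 80730 subsets S of size 5, where X_S = 1 if the K_5 on S is monochromatic.
For a fixed S, the K_5 on S has C(5, 2) = 10 edges. P[all 10 edges red] = (1/2)^10, and likewise for blue, so P[monochromatic] = 2·(1/2)^10 = 2^{1 − 10} = 1/512.
By linearity of expectation: E[X] = C(27, 5) · 2^{1 − 10} = 80730 · 1/512 = 40365/256.
Numerically: E[X] ≈ 157.676.

E[X] = C(27,5)·2^(1−C(5,2)) = 40365/256 ≈ 157.676.


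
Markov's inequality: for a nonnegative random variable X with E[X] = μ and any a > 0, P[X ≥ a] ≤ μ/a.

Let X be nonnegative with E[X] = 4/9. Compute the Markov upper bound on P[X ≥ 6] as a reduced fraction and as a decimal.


μ = E[X] = 4/9, a = 6.
Markov: P[X ≥ 6] ≤ μ/a = (4/9)/6 = 2/27.
Numerically: ≈ 0.074.
(Since a = 6 > μ = 0.444, the bound 2/27 is < 1 and informative.)

P[X ≥ 6] ≤ 2/27 ≈ 0.074.


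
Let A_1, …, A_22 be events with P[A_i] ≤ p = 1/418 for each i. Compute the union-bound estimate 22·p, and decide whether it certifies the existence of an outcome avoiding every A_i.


Union bound: P[∪_{i=1}^{22} A_i] ≤ Σ_i P[A_i] ≤ 22·p = 22·(1/418) = 1/19.
Numerically: 1/19 ≈ 0.05263.
Is 1/19 < 1? YES.
Since P[∪ A_i] ≤ 1/19 < 1, the complement has P[∩ A_i^c] ≥ 1 − 1/19 = 18/19 > 0, so some outcome avoids every A_i.

22·p = 1/19 ≈ 0.05263; existence CERTIFIED by the union bound.


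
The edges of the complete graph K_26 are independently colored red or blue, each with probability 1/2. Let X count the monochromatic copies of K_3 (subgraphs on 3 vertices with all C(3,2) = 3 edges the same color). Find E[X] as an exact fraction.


Let X = Σ_S X_S over the C(26, 3) = 2600 subsets S of size 3, where X_S = 1 if the K_3 on S is monochromatic.
For a fixed S, the K_3 on S has C(3, 2) = 3 edges. P[all 3 edges red] = (1/2)^3, and likewise for blue, so P[monochromatic] = 2·(1/2)^3 = 2^{1 − 3} = 1/4.
Summing: E[X] = C(26, 3) · 2^{1 − 3} = 2600 · 1/4 = 650.
Numerically: E[X] ≈ 650.0000.

E[X] = C(26,3)·2^(1−C(3,2)) = 650 ≈ 650.0000.


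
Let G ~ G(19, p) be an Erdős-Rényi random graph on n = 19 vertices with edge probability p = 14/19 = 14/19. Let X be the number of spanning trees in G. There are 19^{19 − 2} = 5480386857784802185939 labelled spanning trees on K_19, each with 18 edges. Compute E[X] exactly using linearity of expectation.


K_19 has 19^{19 − 2} = 5480386857784802185939 labelled spanning trees.
For each such spanning tree H, let X_H = 1 if all 18 edges of H are present in G. Then P[X_H = 1] = p^{18} = (14/19)^{18} = 426878854210636742656/104127350297911241532841.
By linearity of expectation: E[X] = Σ_H E[X_H] = 5480386857784802185939 · p^{18} = 5480386857784802185939 · 426878854210636742656/104127350297911241532841 = 426878854210636742656/19.
Numerically: E[X] ≈ 2.25e+19.

E[X] = 5480386857784802185939 · (14/19)^{18} = 426878854210636742656/19 ≈ 2.25e+19.


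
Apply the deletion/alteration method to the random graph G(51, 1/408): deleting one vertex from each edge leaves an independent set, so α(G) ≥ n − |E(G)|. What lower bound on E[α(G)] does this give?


E[|E(G)|] = C(51, 2)·p = 1275 · (1/408) = 25/8.
E[α(G)] ≥ n − E[|E(G)|] = 51 − 25/8 = 383/8.
Numerically: ≈ 47.8750.
(This is only a lower bound; the true E[α(G)] may be larger.)

E[α(G)] ≥ 383/8 ≈ 47.8750.


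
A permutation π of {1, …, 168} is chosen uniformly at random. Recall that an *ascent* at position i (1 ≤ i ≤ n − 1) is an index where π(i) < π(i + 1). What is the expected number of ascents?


Write X = Σ X_I over i = 1, …, 167, with X_I the indicator of one ascent.
There are 167 indicators.
For each fixed i, the pair (π(i), π(i+1)) is a uniformly random ordered pair of distinct values from {1, …, 168}; by symmetry P[π(i) < π(i+1)] = 1/2.
By linearity: E[X] = 167 · (1/2) = (168 − 1) · (1/2) = 167/2 ≈ 83.50000.

E[X] = 167/2 = 83.50000.


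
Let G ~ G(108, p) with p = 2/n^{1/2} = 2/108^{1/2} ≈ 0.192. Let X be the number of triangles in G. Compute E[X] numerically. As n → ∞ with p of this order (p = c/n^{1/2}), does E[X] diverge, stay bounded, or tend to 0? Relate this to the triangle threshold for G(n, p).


Number of potential triangles: C(108, 3) = 204156.
Each occurs with probability p³ ≈ (0.192)³ ≈ 7.12778e-03.
By linearity: E[X] = C(108, 3)·p³ ≈ 204156 · 7.12778e-03 ≈ 1455.179.
Since α = 1/2 < 1, p = c/n^{1/2} ≫ 1/n is above the triangle threshold p ~ 1/n. Asymptotically E[X] ~ (c³/6)·n^{3(1−α)} = (2³/6)·n^{1.5} → ∞; triangles are abundant w.h.p.

E[X] ≈ 1455.179; in regime p = Θ(1/n^{1/2}) E[X] diverges (above the triangle threshold p ~ 1/n).


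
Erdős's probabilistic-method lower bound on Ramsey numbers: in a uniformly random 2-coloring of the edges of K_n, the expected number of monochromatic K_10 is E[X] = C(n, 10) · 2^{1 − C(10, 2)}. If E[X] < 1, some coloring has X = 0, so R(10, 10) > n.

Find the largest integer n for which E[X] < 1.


We need C(n, 10) · 2^{1 − 45} < 1, i.e. C(n, 10) < 2^{45 − 1} = 17592186044416.
Check values of n near the boundary:
  n = 99: C(99, 10) = 15579278510796; 15579278510796 < 17592186044416? YES
  n = 100: C(100, 10) = 17310309456440; 17310309456440 < 17592186044416? YES
  n = 101: C(101, 10) = 19212541264840; 19212541264840 < 17592186044416? NO
  n = 102: C(102, 10) = 21300860967540; 21300860967540 < 17592186044416? NO
  n = 103: C(103, 10) = 23591276125340; 23591276125340 < 17592186044416? NO
The largest n with C(n, 10) < 17592186044416 is n = 100 (where E[X] = 2163788682055/2199023255552 ≈ 0.983977). Hence R(10, 10) > 100, i.e. R(10, 10) ≥ 101.

Largest n = 100; hence R(10, 10) > 100.


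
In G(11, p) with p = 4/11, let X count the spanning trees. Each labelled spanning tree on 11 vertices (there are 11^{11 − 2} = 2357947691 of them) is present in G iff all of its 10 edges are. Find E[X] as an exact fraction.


K_11 has 11^{11 − 2} = 2357947691 labelled spanning trees.
For each such spanning tree H, let X_H = 1 if all 10 edges of H are present in G. Then P[X_H = 1] = p^{10} = (4/11)^{10} = 1048576/25937424601.
By linearity: E[X] = Σ_H E[X_H] = 2357947691 · p^{10} = 2357947691 · 1048576/25937424601 = 1048576/11.
Numerically: E[X] ≈ 9.533e+04.

E[X] = 2357947691 · (4/11)^{10} = 1048576/11 ≈ 9.533e+04.


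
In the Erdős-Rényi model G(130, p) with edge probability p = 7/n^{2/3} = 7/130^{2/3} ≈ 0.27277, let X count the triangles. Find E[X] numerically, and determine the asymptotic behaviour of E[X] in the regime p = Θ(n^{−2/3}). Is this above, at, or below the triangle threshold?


Number of potential triangles: C(130, 3) = 357760.
Each occurs with probability p³ ≈ (0.27277)³ ≈ 2.0295858e-02.
By linearity: E[X] = C(130, 3)·p³ ≈ 357760 · 2.0295858e-02 ≈ 7261.04615.
Since α = 2/3 < 1, p = c/n^{2/3} ≫ 1/n is above the triangle threshold p ~ 1/n. Asymptotically E[X] ~ (c³/6)·n^{3(1−α)} = (7³/6)·n^{1} → ∞; triangles are abundant w.h.p.

E[X] ≈ 7261.04615; in regime p = Θ(1/n^{2/3}) E[X] diverges (above the triangle threshold p ~ 1/n).


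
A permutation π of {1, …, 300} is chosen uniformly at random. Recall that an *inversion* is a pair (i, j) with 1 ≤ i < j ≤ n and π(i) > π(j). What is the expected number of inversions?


Write X = Σ X_I over the C(300, 2) = 44850 pairs i < j, with X_I the indicator of one inversion.
There are 44850 indicators.
For each fixed pair i < j, the values π(i) and π(j) are two distinct elements of {1, …, 300} in uniformly random order; by symmetry P[π(i) > π(j)] = 1/2.
By linearity: E[X] = 44850 · (1/2) = C(300, 2) · (1/2) = 44850/2 = 22425 ≈ 22425.0000.

E[X] = 22425 = 22425.0000.


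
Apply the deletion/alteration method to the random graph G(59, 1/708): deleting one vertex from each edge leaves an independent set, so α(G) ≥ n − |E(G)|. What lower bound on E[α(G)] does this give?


E[|E(G)|] = C(59, 2)·p = 1711 · (1/708) = 29/12.
E[α(G)] ≥ n − E[|E(G)|] = 59 − 29/12 = 679/12.
Numerically: ≈ 56.5833.
(This is only a lower bound; the true E[α(G)] may be larger.)

E[α(G)] ≥ 679/12 ≈ 56.5833.


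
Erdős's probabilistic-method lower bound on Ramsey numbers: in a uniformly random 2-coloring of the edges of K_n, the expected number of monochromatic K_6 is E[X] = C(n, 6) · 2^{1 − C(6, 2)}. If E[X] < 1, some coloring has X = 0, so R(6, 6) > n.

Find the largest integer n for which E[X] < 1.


We need C(n, 6) · 2^{1 − 15} < 1, i.e. C(n, 6) < 2^{15 − 1} = 16384.
Check values of n near the boundary:
  n = 16: C(16, 6) = 8008; 8008 < 16384? YES
  n = 17: C(17, 6) = 12376; 12376 < 16384? YES
  n = 18: C(18, 6) = 18564; 18564 < 16384? NO
The largest n with C(n, 6) < 16384 is n = 17 (where E[X] = 1547/2048 ≈ 0.755371). Hence R(6, 6) > 17, i.e. R(6, 6) ≥ 18.

Largest n = 17; hence R(6, 6) > 17.


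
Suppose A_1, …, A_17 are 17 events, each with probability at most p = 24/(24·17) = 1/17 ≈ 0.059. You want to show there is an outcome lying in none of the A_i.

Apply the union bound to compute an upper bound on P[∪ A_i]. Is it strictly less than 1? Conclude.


Union bound: P[∪_{i=1}^{17} A_i] ≤ Σ_i P[A_i] ≤ 17·p = 17·(1/17) = 1.
Numerically: 1 ≈ 1.000.
Is 1 < 1? NO.
Since the bound 1 is ≥ 1, the union bound is uninformative here; it does NOT by itself certify existence.

17·p = 1 ≈ 1.000; existence NOT certified by the union bound.


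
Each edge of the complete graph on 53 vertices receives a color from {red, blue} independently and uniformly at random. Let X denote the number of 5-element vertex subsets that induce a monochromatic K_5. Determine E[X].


Let X = Σ_S X_S over the C(53, 5) = 2869685 subsets S of size 5, where X_S = 1 if the K_5 on S is monochromatic.
For a fixed S, the K_5 on S has C(5, 2) = 10 edges. P[all 10 edges red] = (1/2)^10, and likewise for blue, so P[monochromatic] = 2·(1/2)^10 = 2^{1 − 10} = 1/512.
Summing: E[X] = C(53, 5) · 2^{1 − 10} = 2869685 · 1/512 = 2869685/512.
Numerically: E[X] ≈ 5604.853516.

E[X] = C(53,5)·2^(1−C(5,2)) = 2869685/512 ≈ 5604.853516.


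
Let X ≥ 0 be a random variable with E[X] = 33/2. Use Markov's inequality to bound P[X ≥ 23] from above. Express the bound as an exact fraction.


μ = E[X] = 33/2, a = 23.
Markov: P[X ≥ 23] ≤ μ/a = (33/2)/23 = 33/46.
Numerically: ≈ 0.71739.
(Since a = 23 > μ = 16.50000, the bound 33/46 is < 1 and informative.)

P[X ≥ 23] ≤ 33/46 ≈ 0.71739.


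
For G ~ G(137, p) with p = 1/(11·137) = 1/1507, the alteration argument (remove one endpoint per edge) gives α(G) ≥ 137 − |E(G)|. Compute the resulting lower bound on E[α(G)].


E[|E(G)|] = C(137, 2)·p = 9316 · (1/1507) = 68/11.
E[α(G)] ≥ n − E[|E(G)|] = 137 − 68/11 = 1439/11.
Numerically: ≈ 130.81818.
(This is only a lower bound; the true E[α(G)] may be larger.)

E[α(G)] ≥ 1439/11 ≈ 130.81818.


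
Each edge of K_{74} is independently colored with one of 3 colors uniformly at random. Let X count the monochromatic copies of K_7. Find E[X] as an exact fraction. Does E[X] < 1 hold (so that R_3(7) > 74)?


E[X] = C(74, 7) · 3^{1 − 21} = 1799579064 · 3^{−20} = 1799579064/3486784401.
As a reduced fraction: E[X] = 599859688/1162261467 ≈ 0.5161142.
Is E[X] < 1? YES.
Since E[X] < 1, there exists a 3-coloring of K_{74} with no monochromatic K_7; hence R_3(7) > 74.

E[X] = 599859688/1162261467 ≈ 0.5161142; E[X] < 1, so R_3(7) > 74.


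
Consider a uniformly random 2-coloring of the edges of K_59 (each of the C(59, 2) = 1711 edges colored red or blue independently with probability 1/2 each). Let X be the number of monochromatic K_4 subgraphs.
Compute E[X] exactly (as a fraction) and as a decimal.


Let X = Σ_S X_S over the C(59, 4) = 455126 subsets S of size 4, where X_S = 1 if the K_4 on S is monochromatic.
For a fixed S, the K_4 on S has C(4, 2) = 6 edges. P[all 6 edges red] = (1/2)^6, and likewise for blue, so P[monochromatic] = 2·(1/2)^6 = 2^{1 − 6} = 1/32.
By linearity of expectation: E[X] = C(59, 4) · 2^{1 − 6} = 455126 · 1/32 = 227563/16.
Numerically: E[X] ≈ 14222.68750.

E[X] = C(59,4)·2^(1−C(4,2)) = 227563/16 ≈ 14222.68750.
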